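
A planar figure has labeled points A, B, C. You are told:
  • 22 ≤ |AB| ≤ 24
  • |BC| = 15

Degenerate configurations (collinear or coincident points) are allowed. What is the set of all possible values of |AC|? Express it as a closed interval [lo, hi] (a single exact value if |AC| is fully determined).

|AB| ∈ [22, 24]
|BC| ∈ {15}
|AC| ∈ [7, 39]

|AC| ∈ [7, 39]  (≈ [7.0000, 39.0000])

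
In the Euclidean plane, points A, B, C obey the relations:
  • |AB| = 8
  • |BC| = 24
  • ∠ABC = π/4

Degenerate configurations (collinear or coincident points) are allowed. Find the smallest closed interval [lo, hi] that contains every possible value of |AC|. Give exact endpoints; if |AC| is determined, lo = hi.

|AB| ∈ {8}
|BC| ∈ {24}
|AC| ∈ {8·√(10 - 3·√(2))}

|AC| = 8·√(10 - 3·√(2))  (≈ 19.1956)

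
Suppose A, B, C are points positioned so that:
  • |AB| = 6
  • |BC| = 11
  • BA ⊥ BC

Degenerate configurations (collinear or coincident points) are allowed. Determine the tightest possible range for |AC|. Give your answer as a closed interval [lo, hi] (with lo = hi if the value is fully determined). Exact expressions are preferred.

|AB| ∈ {6}
|BC| ∈ {11}
|AC| ∈ {√(157)}

|AC| = √(157)  (≈ 12.5300)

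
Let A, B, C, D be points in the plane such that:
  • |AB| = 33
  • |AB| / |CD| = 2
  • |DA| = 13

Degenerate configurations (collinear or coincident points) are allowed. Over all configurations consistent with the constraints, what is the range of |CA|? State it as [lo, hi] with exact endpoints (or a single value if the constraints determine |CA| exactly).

|AB| ∈ {33}
|AD| ∈ {13}
|CD| ∈ {33/2}
|BD| ∈ [20, 46]
|AC| ∈ [7/2, 59/2]
|BC| ∈ [7/2, 125/2]

|CA| ∈ [7/2, 59/2]  (≈ [3.5000, 29.5000])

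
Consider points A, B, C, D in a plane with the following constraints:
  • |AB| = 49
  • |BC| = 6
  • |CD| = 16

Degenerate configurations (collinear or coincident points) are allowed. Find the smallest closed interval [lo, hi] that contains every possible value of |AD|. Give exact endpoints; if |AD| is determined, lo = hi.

|AD| ∈ [27, 71]  (≈ [27.0000, 71.0000])

|AB| ∈ {49}
|BC| ∈ {6}
|CD| ∈ {16}
|AC| ∈ [43, 55]
|BD| ∈ [10, 22]
|AD| ∈ [27, 71]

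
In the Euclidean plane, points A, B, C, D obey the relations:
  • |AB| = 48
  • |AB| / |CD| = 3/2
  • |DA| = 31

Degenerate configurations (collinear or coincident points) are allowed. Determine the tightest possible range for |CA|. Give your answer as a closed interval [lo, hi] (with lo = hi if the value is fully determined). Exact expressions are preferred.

|CA| ∈ [1, 63]  (≈ [1.0000, 63.0000])

|AB| ∈ {48}
|AD| ∈ {31}
|CD| ∈ {32}
|BD| ∈ [17, 79]
|AC| ∈ [1, 63]
|BC| ∈ [0, 111]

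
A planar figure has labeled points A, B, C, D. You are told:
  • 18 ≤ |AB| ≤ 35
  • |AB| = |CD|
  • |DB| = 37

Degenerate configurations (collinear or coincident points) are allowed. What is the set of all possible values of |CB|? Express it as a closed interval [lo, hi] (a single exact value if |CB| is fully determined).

|AB| ∈ [18, 35]
|BD| ∈ {37}
|CD| ∈ [18, 35]
|AD| ∈ [2, 72]
|BC| ∈ [2, 72]
|AC| ∈ [0, 107]

|CB| ∈ [2, 72]  (≈ [2.0000, 72.0000])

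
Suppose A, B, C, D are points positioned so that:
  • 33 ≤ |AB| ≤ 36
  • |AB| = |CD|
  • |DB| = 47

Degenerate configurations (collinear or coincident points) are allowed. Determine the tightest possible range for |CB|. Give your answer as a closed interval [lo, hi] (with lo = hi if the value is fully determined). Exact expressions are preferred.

|AB| ∈ [33, 36]
|BD| ∈ {47}
|CD| ∈ [33, 36]
|AD| ∈ [11, 83]
|BC| ∈ [11, 83]
|AC| ∈ [0, 119]

|CB| ∈ [11, 83]  (≈ [11.0000, 83.0000])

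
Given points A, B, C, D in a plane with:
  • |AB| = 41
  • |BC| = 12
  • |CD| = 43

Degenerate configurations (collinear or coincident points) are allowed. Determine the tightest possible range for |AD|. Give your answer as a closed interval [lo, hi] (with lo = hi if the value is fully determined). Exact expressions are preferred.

|AB| ∈ {41}
|BC| ∈ {12}
|CD| ∈ {43}
|AC| ∈ [29, 53]
|BD| ∈ [31, 55]
|AD| ∈ [0, 96]

|AD| ∈ [0, 96]  (≈ [0.0000, 96.0000])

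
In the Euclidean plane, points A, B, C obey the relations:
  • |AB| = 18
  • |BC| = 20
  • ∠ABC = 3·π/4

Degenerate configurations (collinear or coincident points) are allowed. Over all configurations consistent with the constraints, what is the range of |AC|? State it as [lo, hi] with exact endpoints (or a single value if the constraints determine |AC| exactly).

|AB| ∈ {18}
|BC| ∈ {20}
|AC| ∈ {2·√(90·√(2) + 181)}

|AC| = 2·√(90·√(2) + 181)  (≈ 35.1158)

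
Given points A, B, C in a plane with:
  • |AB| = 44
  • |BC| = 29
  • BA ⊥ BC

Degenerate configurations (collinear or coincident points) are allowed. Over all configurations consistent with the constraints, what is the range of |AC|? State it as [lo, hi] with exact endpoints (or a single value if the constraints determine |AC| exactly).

|AC| = √(2777)  (≈ 52.6972)

|AB| ∈ {44}
|BC| ∈ {29}
|AC| ∈ {√(2777)}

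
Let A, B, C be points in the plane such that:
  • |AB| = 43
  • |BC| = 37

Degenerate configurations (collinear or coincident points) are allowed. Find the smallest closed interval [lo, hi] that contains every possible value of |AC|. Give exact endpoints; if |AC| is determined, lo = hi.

|AB| ∈ {43}
|BC| ∈ {37}
|AC| ∈ [6, 80]

|AC| ∈ [6, 80]  (≈ [6.0000, 80.0000])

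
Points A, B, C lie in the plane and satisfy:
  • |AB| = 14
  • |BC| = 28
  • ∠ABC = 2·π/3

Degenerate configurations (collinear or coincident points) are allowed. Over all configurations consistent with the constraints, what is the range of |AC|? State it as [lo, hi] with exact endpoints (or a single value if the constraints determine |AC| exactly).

|AC| = 14·√(7)  (≈ 37.0405)

|AB| ∈ {14}
|BC| ∈ {28}
|AC| ∈ {14·√(7)}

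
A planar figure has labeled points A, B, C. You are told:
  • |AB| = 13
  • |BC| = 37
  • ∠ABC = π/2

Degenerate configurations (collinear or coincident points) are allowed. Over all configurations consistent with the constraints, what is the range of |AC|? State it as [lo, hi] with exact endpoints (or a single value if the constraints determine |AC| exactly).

|AC| = √(1538)  (≈ 39.2173)

|AB| ∈ {13}
|BC| ∈ {37}
|AC| ∈ {√(1538)}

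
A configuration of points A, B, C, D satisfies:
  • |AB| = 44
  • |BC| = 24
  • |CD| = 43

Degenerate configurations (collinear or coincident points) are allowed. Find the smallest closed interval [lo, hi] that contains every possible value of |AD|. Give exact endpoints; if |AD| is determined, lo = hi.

|AD| ∈ [0, 111]  (≈ [0.0000, 111.0000])

|AB| ∈ {44}
|BC| ∈ {24}
|CD| ∈ {43}
|AC| ∈ [20, 68]
|BD| ∈ [19, 67]
|AD| ∈ [0, 111]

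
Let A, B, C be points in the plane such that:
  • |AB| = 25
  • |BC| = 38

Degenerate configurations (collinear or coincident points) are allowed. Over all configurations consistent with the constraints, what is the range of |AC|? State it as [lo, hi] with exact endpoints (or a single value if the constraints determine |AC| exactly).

|AC| ∈ [13, 63]  (≈ [13.0000, 63.0000])

|AB| ∈ {25}
|BC| ∈ {38}
|AC| ∈ [13, 63]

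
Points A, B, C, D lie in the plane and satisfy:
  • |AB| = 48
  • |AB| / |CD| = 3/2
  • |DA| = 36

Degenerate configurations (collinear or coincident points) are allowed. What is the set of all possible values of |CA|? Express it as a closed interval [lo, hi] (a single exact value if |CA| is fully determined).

|AB| ∈ {48}
|AD| ∈ {36}
|CD| ∈ {32}
|BD| ∈ [12, 84]
|AC| ∈ [4, 68]
|BC| ∈ [0, 116]

|CA| ∈ [4, 68]  (≈ [4.0000, 68.0000])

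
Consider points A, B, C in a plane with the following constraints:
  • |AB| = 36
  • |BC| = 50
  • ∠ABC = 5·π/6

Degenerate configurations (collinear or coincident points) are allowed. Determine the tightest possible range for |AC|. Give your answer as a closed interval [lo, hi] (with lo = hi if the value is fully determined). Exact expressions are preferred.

|AC| = 2·√(450·√(3) + 949)  (≈ 83.1486)

|AB| ∈ {36}
|BC| ∈ {50}
|AC| ∈ {2·√(450·√(3) + 949)}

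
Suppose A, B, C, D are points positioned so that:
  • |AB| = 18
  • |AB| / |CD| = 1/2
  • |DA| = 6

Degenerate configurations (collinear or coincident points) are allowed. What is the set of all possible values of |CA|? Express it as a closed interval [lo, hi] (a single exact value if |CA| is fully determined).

|AB| ∈ {18}
|AD| ∈ {6}
|CD| ∈ {36}
|BD| ∈ [12, 24]
|AC| ∈ [30, 42]
|BC| ∈ [12, 60]

|CA| ∈ [30, 42]  (≈ [30.0000, 42.0000])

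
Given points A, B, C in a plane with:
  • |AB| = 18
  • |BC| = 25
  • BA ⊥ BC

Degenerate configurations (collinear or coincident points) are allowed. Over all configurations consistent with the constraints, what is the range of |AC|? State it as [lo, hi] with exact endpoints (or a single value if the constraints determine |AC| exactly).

|AB| ∈ {18}
|BC| ∈ {25}
|AC| ∈ {√(949)}

|AC| = √(949)  (≈ 30.8058)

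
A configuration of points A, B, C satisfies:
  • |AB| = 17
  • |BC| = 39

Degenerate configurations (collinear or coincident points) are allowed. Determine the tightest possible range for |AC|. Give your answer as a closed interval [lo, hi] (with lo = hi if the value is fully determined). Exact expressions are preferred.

|AC| ∈ [22, 56]  (≈ [22.0000, 56.0000])

|AB| ∈ {17}
|BC| ∈ {39}
|AC| ∈ [22, 56]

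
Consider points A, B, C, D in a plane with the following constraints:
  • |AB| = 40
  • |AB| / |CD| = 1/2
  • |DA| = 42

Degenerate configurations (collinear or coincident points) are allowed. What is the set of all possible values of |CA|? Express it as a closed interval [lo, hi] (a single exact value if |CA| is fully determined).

|CA| ∈ [38, 122]  (≈ [38.0000, 122.0000])

|AB| ∈ {40}
|AD| ∈ {42}
|CD| ∈ {80}
|BD| ∈ [2, 82]
|AC| ∈ [38, 122]
|BC| ∈ [0, 162]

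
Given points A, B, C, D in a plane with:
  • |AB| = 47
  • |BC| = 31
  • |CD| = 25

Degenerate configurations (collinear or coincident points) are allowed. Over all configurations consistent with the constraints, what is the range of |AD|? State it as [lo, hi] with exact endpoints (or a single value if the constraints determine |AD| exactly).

|AB| ∈ {47}
|BC| ∈ {31}
|CD| ∈ {25}
|AC| ∈ [16, 78]
|BD| ∈ [6, 56]
|AD| ∈ [0, 103]

|AD| ∈ [0, 103]  (≈ [0.0000, 103.0000])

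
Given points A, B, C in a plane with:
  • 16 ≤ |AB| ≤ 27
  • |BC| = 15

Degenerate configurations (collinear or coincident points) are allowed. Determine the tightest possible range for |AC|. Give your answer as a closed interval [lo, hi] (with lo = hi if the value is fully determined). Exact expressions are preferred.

|AC| ∈ [1, 42]  (≈ [1.0000, 42.0000])

|AB| ∈ [16, 27]
|BC| ∈ {15}
|AC| ∈ [1, 42]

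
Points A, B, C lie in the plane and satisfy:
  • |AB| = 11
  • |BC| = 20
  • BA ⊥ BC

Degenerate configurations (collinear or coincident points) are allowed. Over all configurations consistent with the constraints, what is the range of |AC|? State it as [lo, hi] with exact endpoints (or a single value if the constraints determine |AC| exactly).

|AB| ∈ {11}
|BC| ∈ {20}
|AC| ∈ {√(521)}

|AC| = √(521)  (≈ 22.8254)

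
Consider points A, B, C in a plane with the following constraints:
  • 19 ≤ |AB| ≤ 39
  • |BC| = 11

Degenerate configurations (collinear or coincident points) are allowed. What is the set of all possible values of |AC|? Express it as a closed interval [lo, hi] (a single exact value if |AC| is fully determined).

|AB| ∈ [19, 39]
|BC| ∈ {11}
|AC| ∈ [8, 50]

|AC| ∈ [8, 50]  (≈ [8.0000, 50.0000])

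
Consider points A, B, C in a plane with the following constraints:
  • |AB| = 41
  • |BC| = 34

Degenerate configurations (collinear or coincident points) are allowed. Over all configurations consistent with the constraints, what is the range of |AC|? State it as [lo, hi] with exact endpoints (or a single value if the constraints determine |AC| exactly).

|AB| ∈ {41}
|BC| ∈ {34}
|AC| ∈ [7, 75]

|AC| ∈ [7, 75]  (≈ [7.0000, 75.0000])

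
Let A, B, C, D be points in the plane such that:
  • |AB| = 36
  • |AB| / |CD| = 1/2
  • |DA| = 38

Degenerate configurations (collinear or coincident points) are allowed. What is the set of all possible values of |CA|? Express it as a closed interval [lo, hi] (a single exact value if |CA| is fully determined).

|AB| ∈ {36}
|AD| ∈ {38}
|CD| ∈ {72}
|BD| ∈ [2, 74]
|AC| ∈ [34, 110]
|BC| ∈ [0, 146]

|CA| ∈ [34, 110]  (≈ [34.0000, 110.0000])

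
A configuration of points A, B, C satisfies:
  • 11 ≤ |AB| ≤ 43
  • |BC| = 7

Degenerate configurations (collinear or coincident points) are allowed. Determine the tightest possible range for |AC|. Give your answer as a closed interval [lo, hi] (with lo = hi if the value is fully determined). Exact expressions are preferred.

|AC| ∈ [4, 50]  (≈ [4.0000, 50.0000])

|AB| ∈ [11, 43]
|BC| ∈ {7}
|AC| ∈ [4, 50]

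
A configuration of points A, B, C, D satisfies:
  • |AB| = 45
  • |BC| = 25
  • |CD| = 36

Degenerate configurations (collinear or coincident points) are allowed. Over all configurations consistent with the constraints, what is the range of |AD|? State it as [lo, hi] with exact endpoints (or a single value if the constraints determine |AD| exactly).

|AD| ∈ [0, 106]  (≈ [0.0000, 106.0000])

|AB| ∈ {45}
|BC| ∈ {25}
|CD| ∈ {36}
|AC| ∈ [20, 70]
|BD| ∈ [11, 61]
|AD| ∈ [0, 106]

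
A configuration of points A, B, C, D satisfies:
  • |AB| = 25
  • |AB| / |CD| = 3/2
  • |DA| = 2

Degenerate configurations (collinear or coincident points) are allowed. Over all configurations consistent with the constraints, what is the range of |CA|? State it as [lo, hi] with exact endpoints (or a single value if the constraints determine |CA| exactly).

|AB| ∈ {25}
|AD| ∈ {2}
|CD| ∈ {50/3}
|BD| ∈ [23, 27]
|AC| ∈ [44/3, 56/3]
|BC| ∈ [19/3, 131/3]

|CA| ∈ [44/3, 56/3]  (≈ [14.6667, 18.6667])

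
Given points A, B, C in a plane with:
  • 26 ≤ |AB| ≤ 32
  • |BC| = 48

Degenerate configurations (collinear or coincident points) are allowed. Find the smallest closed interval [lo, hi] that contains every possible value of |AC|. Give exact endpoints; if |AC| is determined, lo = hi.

|AC| ∈ [16, 80]  (≈ [16.0000, 80.0000])

|AB| ∈ [26, 32]
|BC| ∈ {48}
|AC| ∈ [16, 80]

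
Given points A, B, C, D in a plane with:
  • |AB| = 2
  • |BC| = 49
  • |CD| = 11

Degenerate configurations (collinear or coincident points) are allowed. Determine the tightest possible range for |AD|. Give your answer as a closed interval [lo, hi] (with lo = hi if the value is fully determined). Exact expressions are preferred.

|AB| ∈ {2}
|BC| ∈ {49}
|CD| ∈ {11}
|AC| ∈ [47, 51]
|BD| ∈ [38, 60]
|AD| ∈ [36, 62]

|AD| ∈ [36, 62]  (≈ [36.0000, 62.0000])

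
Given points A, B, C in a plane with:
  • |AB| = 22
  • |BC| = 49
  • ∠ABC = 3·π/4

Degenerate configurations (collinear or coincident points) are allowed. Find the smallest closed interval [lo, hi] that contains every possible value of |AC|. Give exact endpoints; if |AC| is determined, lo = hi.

|AB| ∈ {22}
|BC| ∈ {49}
|AC| ∈ {√(1078·√(2) + 2885)}

|AC| = √(1078·√(2) + 2885)  (≈ 66.4042)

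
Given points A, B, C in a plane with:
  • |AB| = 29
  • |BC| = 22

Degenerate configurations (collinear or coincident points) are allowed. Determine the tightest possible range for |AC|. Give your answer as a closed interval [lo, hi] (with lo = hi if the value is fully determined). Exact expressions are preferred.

|AB| ∈ {29}
|BC| ∈ {22}
|AC| ∈ [7, 51]

|AC| ∈ [7, 51]  (≈ [7.0000, 51.0000])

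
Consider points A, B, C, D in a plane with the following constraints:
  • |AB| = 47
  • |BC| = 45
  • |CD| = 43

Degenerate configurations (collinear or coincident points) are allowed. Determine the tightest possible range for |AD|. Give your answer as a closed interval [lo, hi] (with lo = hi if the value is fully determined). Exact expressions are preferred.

|AB| ∈ {47}
|BC| ∈ {45}
|CD| ∈ {43}
|AC| ∈ [2, 92]
|BD| ∈ [2, 88]
|AD| ∈ [0, 135]

|AD| ∈ [0, 135]  (≈ [0.0000, 135.0000])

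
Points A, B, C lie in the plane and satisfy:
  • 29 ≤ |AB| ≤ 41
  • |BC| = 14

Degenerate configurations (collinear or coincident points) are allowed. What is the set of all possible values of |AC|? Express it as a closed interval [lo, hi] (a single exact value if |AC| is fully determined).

|AC| ∈ [15, 55]  (≈ [15.0000, 55.0000])

|AB| ∈ [29, 41]
|BC| ∈ {14}
|AC| ∈ [15, 55]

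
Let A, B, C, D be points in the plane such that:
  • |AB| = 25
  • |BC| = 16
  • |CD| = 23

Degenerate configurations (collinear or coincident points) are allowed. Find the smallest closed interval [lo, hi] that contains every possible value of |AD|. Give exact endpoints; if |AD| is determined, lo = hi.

|AD| ∈ [0, 64]  (≈ [0.0000, 64.0000])

|AB| ∈ {25}
|BC| ∈ {16}
|CD| ∈ {23}
|AC| ∈ [9, 41]
|BD| ∈ [7, 39]
|AD| ∈ [0, 64]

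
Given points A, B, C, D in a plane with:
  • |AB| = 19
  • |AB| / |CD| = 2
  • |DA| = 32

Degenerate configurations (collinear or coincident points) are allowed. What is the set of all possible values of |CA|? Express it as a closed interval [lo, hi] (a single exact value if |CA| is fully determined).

|CA| ∈ [45/2, 83/2]  (≈ [22.5000, 41.5000])

|AB| ∈ {19}
|AD| ∈ {32}
|CD| ∈ {19/2}
|BD| ∈ [13, 51]
|AC| ∈ [45/2, 83/2]
|BC| ∈ [7/2, 121/2]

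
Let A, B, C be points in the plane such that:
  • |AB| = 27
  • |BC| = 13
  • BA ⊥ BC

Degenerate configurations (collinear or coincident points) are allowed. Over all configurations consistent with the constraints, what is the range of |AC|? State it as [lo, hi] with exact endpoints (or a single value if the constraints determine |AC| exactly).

|AB| ∈ {27}
|BC| ∈ {13}
|AC| ∈ {√(898)}

|AC| = √(898)  (≈ 29.9666)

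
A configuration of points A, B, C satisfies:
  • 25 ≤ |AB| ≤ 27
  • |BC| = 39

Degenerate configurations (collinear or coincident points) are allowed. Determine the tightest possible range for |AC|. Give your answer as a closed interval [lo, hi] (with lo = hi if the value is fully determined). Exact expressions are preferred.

|AB| ∈ [25, 27]
|BC| ∈ {39}
|AC| ∈ [12, 66]

|AC| ∈ [12, 66]  (≈ [12.0000, 66.0000])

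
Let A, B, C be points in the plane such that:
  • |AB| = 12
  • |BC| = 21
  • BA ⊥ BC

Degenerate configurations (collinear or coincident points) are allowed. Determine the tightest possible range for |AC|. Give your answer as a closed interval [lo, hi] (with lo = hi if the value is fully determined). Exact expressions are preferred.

|AC| = 3·√(65)  (≈ 24.1868)

|AB| ∈ {12}
|BC| ∈ {21}
|AC| ∈ {3·√(65)}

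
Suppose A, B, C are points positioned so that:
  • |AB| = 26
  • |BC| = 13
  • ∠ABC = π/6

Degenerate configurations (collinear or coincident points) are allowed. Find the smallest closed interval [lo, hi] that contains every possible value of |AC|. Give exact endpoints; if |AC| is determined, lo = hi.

|AC| = 13·√(5 - 2·√(3))  (≈ 16.1111)

|AB| ∈ {26}
|BC| ∈ {13}
|AC| ∈ {13·√(5 - 2·√(3))}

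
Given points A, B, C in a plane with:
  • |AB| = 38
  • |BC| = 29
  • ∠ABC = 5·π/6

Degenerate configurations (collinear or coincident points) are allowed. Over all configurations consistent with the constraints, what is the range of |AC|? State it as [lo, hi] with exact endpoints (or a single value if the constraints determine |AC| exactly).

|AC| = √(1102·√(3) + 2285)  (≈ 64.7589)

|AB| ∈ {38}
|BC| ∈ {29}
|AC| ∈ {√(1102·√(3) + 2285)}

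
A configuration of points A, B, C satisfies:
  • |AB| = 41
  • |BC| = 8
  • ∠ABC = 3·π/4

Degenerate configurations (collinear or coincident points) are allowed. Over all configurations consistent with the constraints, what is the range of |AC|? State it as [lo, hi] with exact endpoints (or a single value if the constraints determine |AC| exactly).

|AC| = √(328·√(2) + 1745)  (≈ 46.9985)

|AB| ∈ {41}
|BC| ∈ {8}
|AC| ∈ {√(328·√(2) + 1745)}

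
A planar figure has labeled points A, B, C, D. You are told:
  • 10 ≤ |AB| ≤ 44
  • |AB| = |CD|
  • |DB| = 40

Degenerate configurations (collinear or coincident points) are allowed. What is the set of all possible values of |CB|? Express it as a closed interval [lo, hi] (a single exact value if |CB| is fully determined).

|CB| ∈ [0, 84]  (≈ [0.0000, 84.0000])

|AB| ∈ [10, 44]
|BD| ∈ {40}
|CD| ∈ [10, 44]
|AD| ∈ [0, 84]
|BC| ∈ [0, 84]
|AC| ∈ [0, 128]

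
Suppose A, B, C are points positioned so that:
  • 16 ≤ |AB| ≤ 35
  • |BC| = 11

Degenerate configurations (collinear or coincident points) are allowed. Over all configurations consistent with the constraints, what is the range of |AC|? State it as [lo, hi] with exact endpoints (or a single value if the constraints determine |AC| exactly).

|AB| ∈ [16, 35]
|BC| ∈ {11}
|AC| ∈ [5, 46]

|AC| ∈ [5, 46]  (≈ [5.0000, 46.0000])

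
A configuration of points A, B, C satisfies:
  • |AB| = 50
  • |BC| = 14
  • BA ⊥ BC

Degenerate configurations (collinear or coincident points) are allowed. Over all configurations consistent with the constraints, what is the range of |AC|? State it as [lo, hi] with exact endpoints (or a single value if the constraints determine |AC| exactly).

|AC| = 2·√(674)  (≈ 51.9230)

|AB| ∈ {50}
|BC| ∈ {14}
|AC| ∈ {2·√(674)}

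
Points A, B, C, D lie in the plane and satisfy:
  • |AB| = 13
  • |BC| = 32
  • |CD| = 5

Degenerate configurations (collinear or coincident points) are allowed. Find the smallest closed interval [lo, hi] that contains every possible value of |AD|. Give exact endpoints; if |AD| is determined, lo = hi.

|AB| ∈ {13}
|BC| ∈ {32}
|CD| ∈ {5}
|AC| ∈ [19, 45]
|BD| ∈ [27, 37]
|AD| ∈ [14, 50]

|AD| ∈ [14, 50]  (≈ [14.0000, 50.0000])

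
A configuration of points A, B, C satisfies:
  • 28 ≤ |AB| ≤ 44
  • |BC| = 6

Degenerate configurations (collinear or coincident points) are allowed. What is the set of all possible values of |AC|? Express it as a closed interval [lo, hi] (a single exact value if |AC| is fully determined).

|AB| ∈ [28, 44]
|BC| ∈ {6}
|AC| ∈ [22, 50]

|AC| ∈ [22, 50]  (≈ [22.0000, 50.0000])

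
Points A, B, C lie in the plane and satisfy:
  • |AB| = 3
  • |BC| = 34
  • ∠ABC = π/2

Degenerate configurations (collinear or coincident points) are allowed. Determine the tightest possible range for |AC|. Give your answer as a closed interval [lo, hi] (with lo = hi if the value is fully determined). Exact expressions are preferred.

|AB| ∈ {3}
|BC| ∈ {34}
|AC| ∈ {√(1165)}

|AC| = √(1165)  (≈ 34.1321)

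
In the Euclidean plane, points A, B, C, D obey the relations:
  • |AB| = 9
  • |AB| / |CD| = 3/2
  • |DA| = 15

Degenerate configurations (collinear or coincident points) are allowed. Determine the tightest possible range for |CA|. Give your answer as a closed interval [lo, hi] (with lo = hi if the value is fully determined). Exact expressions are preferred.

|AB| ∈ {9}
|AD| ∈ {15}
|CD| ∈ {6}
|BD| ∈ [6, 24]
|AC| ∈ [9, 21]
|BC| ∈ [0, 30]

|CA| ∈ [9, 21]  (≈ [9.0000, 21.0000])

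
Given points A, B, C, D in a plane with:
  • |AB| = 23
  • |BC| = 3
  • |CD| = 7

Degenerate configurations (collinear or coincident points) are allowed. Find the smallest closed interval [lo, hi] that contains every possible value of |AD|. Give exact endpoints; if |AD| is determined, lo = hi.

|AD| ∈ [13, 33]  (≈ [13.0000, 33.0000])

|AB| ∈ {23}
|BC| ∈ {3}
|CD| ∈ {7}
|AC| ∈ [20, 26]
|BD| ∈ [4, 10]
|AD| ∈ [13, 33]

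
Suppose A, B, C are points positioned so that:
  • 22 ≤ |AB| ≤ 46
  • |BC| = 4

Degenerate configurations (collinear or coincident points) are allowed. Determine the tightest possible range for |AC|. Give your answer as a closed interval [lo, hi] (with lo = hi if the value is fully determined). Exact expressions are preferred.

|AB| ∈ [22, 46]
|BC| ∈ {4}
|AC| ∈ [18, 50]

|AC| ∈ [18, 50]  (≈ [18.0000, 50.0000])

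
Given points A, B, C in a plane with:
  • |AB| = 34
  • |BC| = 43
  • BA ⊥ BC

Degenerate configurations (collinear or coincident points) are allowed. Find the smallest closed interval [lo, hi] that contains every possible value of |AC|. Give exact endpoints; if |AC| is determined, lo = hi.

|AB| ∈ {34}
|BC| ∈ {43}
|AC| ∈ {√(3005)}

|AC| = √(3005)  (≈ 54.8179)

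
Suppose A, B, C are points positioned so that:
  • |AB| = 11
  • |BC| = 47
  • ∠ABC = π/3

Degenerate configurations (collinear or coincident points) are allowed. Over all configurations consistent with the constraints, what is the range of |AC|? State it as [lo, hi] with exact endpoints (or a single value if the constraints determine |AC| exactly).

|AC| = 7·√(37)  (≈ 42.5793)

|AB| ∈ {11}
|BC| ∈ {47}
|AC| ∈ {7·√(37)}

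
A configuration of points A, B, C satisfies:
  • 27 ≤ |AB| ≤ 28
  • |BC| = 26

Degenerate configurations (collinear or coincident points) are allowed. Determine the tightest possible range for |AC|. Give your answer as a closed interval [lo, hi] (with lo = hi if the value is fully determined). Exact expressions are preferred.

|AC| ∈ [1, 54]  (≈ [1.0000, 54.0000])

|AB| ∈ [27, 28]
|BC| ∈ {26}
|AC| ∈ [1, 54]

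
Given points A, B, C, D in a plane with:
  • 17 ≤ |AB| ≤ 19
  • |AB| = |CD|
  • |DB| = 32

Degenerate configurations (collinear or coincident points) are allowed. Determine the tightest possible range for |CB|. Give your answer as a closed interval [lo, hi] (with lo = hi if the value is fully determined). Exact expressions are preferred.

|CB| ∈ [13, 51]  (≈ [13.0000, 51.0000])

|AB| ∈ [17, 19]
|BD| ∈ {32}
|CD| ∈ [17, 19]
|AD| ∈ [13, 51]
|BC| ∈ [13, 51]
|AC| ∈ [0, 70]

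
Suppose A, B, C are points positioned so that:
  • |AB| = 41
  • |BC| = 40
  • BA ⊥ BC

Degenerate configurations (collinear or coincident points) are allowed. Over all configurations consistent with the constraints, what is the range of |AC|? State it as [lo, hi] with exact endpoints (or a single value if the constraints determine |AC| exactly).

|AC| = √(3281)  (≈ 57.2800)

|AB| ∈ {41}
|BC| ∈ {40}
|AC| ∈ {√(3281)}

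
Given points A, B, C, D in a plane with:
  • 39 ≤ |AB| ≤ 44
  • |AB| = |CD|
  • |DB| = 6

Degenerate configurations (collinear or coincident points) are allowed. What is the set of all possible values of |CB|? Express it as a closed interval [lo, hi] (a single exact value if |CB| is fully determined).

|AB| ∈ [39, 44]
|BD| ∈ {6}
|CD| ∈ [39, 44]
|AD| ∈ [33, 50]
|BC| ∈ [33, 50]
|AC| ∈ [0, 94]

|CB| ∈ [33, 50]  (≈ [33.0000, 50.0000])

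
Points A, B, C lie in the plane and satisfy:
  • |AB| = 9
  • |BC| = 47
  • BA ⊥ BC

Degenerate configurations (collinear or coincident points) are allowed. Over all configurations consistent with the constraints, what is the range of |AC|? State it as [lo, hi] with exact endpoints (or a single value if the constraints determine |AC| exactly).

|AB| ∈ {9}
|BC| ∈ {47}
|AC| ∈ {√(2290)}

|AC| = √(2290)  (≈ 47.8539)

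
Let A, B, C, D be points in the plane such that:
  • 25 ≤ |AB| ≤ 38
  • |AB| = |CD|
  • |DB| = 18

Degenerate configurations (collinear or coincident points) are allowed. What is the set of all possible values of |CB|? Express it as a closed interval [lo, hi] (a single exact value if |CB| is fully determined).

|CB| ∈ [7, 56]  (≈ [7.0000, 56.0000])

|AB| ∈ [25, 38]
|BD| ∈ {18}
|CD| ∈ [25, 38]
|AD| ∈ [7, 56]
|BC| ∈ [7, 56]
|AC| ∈ [0, 94]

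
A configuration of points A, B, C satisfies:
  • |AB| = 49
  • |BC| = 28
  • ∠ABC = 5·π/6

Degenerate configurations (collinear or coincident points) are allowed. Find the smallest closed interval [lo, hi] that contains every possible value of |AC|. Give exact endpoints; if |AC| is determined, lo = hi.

|AC| = 7·√(28·√(3) + 65)  (≈ 74.5746)

|AB| ∈ {49}
|BC| ∈ {28}
|AC| ∈ {7·√(28·√(3) + 65)}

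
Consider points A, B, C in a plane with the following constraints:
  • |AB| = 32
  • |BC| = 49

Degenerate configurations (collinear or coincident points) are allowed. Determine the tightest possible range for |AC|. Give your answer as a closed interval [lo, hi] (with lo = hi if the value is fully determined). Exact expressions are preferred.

|AC| ∈ [17, 81]  (≈ [17.0000, 81.0000])

|AB| ∈ {32}
|BC| ∈ {49}
|AC| ∈ [17, 81]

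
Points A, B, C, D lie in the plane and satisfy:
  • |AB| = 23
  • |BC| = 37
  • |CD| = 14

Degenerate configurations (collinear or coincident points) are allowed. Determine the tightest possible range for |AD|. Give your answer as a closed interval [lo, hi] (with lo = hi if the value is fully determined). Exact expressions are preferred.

|AB| ∈ {23}
|BC| ∈ {37}
|CD| ∈ {14}
|AC| ∈ [14, 60]
|BD| ∈ [23, 51]
|AD| ∈ [0, 74]

|AD| ∈ [0, 74]  (≈ [0.0000, 74.0000])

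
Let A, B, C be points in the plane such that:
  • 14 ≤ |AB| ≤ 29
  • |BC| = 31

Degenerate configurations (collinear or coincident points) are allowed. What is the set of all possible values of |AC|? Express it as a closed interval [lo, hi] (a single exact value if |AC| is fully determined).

|AC| ∈ [2, 60]  (≈ [2.0000, 60.0000])

|AB| ∈ [14, 29]
|BC| ∈ {31}
|AC| ∈ [2, 60]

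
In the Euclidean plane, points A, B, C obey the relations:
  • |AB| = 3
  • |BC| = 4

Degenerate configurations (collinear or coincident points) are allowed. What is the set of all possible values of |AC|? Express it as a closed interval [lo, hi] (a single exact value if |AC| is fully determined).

|AC| ∈ [1, 7]  (≈ [1.0000, 7.0000])

|AB| ∈ {3}
|BC| ∈ {4}
|AC| ∈ [1, 7]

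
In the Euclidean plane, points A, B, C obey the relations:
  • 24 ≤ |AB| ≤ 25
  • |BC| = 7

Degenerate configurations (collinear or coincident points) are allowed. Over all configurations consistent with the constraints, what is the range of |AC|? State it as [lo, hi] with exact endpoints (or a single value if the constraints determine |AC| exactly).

|AC| ∈ [17, 32]  (≈ [17.0000, 32.0000])

|AB| ∈ [24, 25]
|BC| ∈ {7}
|AC| ∈ [17, 32]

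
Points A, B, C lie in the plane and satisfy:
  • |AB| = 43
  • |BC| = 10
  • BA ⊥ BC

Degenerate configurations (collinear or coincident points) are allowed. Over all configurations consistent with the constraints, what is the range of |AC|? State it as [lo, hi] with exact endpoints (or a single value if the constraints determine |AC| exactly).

|AC| = √(1949)  (≈ 44.1475)

|AB| ∈ {43}
|BC| ∈ {10}
|AC| ∈ {√(1949)}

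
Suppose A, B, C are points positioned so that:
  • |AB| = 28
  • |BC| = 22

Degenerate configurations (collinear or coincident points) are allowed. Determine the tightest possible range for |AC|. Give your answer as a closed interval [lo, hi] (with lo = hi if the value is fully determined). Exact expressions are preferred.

|AB| ∈ {28}
|BC| ∈ {22}
|AC| ∈ [6, 50]

|AC| ∈ [6, 50]  (≈ [6.0000, 50.0000])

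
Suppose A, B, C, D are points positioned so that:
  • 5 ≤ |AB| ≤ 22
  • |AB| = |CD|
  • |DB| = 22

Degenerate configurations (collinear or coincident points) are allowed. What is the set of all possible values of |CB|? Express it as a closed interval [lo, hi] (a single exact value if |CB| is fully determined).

|CB| ∈ [0, 44]  (≈ [0.0000, 44.0000])

|AB| ∈ [5, 22]
|BD| ∈ {22}
|CD| ∈ [5, 22]
|AD| ∈ [0, 44]
|BC| ∈ [0, 44]
|AC| ∈ [0, 66]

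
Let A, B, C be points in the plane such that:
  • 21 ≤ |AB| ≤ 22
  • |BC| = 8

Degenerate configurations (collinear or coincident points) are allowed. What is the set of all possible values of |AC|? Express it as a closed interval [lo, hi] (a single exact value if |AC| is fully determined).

|AC| ∈ [13, 30]  (≈ [13.0000, 30.0000])

|AB| ∈ [21, 22]
|BC| ∈ {8}
|AC| ∈ [13, 30]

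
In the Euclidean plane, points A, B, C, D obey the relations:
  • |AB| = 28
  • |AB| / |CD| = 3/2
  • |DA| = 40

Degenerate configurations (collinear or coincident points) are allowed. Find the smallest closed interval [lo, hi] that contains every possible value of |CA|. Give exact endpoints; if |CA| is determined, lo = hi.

|AB| ∈ {28}
|AD| ∈ {40}
|CD| ∈ {56/3}
|BD| ∈ [12, 68]
|AC| ∈ [64/3, 176/3]
|BC| ∈ [0, 260/3]

|CA| ∈ [64/3, 176/3]  (≈ [21.3333, 58.6667])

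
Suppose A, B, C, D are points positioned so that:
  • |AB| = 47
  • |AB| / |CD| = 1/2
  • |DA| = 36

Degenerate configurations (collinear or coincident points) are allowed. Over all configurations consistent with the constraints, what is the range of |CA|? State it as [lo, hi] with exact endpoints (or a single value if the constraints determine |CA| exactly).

|AB| ∈ {47}
|AD| ∈ {36}
|CD| ∈ {94}
|BD| ∈ [11, 83]
|AC| ∈ [58, 130]
|BC| ∈ [11, 177]

|CA| ∈ [58, 130]  (≈ [58.0000, 130.0000])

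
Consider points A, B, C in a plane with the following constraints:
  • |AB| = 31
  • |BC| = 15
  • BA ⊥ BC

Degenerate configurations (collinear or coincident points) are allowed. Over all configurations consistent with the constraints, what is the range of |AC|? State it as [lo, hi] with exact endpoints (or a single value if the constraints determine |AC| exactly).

|AC| = √(1186)  (≈ 34.4384)

|AB| ∈ {31}
|BC| ∈ {15}
|AC| ∈ {√(1186)}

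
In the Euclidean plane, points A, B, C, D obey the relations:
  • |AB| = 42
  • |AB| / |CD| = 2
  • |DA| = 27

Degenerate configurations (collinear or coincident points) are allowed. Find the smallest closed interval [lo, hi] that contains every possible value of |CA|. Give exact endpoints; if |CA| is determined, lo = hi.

|CA| ∈ [6, 48]  (≈ [6.0000, 48.0000])

|AB| ∈ {42}
|AD| ∈ {27}
|CD| ∈ {21}
|BD| ∈ [15, 69]
|AC| ∈ [6, 48]
|BC| ∈ [0, 90]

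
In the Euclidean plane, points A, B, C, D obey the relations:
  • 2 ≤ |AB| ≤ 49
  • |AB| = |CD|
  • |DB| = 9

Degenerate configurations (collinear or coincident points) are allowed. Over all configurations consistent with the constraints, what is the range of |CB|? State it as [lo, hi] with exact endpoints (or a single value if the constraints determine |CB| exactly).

|CB| ∈ [0, 58]  (≈ [0.0000, 58.0000])

|AB| ∈ [2, 49]
|BD| ∈ {9}
|CD| ∈ [2, 49]
|AD| ∈ [0, 58]
|BC| ∈ [0, 58]
|AC| ∈ [0, 107]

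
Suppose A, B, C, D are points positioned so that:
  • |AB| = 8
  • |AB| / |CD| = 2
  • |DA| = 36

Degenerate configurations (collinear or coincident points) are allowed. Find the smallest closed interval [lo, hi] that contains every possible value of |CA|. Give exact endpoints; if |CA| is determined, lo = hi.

|AB| ∈ {8}
|AD| ∈ {36}
|CD| ∈ {4}
|BD| ∈ [28, 44]
|AC| ∈ [32, 40]
|BC| ∈ [24, 48]

|CA| ∈ [32, 40]  (≈ [32.0000, 40.0000])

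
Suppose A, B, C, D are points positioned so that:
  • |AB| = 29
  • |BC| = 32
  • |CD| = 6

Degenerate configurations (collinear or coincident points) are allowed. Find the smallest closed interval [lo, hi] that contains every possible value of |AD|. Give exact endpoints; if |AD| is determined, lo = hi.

|AD| ∈ [0, 67]  (≈ [0.0000, 67.0000])

|AB| ∈ {29}
|BC| ∈ {32}
|CD| ∈ {6}
|AC| ∈ [3, 61]
|BD| ∈ [26, 38]
|AD| ∈ [0, 67]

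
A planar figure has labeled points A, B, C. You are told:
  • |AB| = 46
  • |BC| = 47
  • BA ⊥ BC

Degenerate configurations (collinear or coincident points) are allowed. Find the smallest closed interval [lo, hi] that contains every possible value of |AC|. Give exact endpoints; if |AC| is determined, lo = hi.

|AC| = 5·√(173)  (≈ 65.7647)

|AB| ∈ {46}
|BC| ∈ {47}
|AC| ∈ {5·√(173)}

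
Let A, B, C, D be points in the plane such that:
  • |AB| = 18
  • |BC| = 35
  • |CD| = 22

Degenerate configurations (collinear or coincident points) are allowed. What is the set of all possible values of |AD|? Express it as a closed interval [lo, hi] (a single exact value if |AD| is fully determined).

|AD| ∈ [0, 75]  (≈ [0.0000, 75.0000])

|AB| ∈ {18}
|BC| ∈ {35}
|CD| ∈ {22}
|AC| ∈ [17, 53]
|BD| ∈ [13, 57]
|AD| ∈ [0, 75]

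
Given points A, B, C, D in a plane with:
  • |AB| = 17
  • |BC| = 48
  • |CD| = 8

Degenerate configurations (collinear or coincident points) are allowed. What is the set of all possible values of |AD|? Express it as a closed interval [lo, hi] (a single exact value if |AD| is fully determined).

|AD| ∈ [23, 73]  (≈ [23.0000, 73.0000])

|AB| ∈ {17}
|BC| ∈ {48}
|CD| ∈ {8}
|AC| ∈ [31, 65]
|BD| ∈ [40, 56]
|AD| ∈ [23, 73]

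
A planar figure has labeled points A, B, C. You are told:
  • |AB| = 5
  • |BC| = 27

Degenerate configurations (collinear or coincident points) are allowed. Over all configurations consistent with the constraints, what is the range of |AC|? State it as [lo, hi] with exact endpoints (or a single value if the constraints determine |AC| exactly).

|AC| ∈ [22, 32]  (≈ [22.0000, 32.0000])

|AB| ∈ {5}
|BC| ∈ {27}
|AC| ∈ [22, 32]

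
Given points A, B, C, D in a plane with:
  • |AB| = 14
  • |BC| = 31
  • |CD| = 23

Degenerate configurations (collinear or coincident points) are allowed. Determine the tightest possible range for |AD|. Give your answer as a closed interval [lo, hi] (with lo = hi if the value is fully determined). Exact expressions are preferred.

|AB| ∈ {14}
|BC| ∈ {31}
|CD| ∈ {23}
|AC| ∈ [17, 45]
|BD| ∈ [8, 54]
|AD| ∈ [0, 68]

|AD| ∈ [0, 68]  (≈ [0.0000, 68.0000])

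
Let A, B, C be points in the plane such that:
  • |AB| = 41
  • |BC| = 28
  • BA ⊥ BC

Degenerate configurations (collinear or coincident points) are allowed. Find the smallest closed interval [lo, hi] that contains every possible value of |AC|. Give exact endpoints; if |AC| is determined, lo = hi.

|AB| ∈ {41}
|BC| ∈ {28}
|AC| ∈ {√(2465)}

|AC| = √(2465)  (≈ 49.6488)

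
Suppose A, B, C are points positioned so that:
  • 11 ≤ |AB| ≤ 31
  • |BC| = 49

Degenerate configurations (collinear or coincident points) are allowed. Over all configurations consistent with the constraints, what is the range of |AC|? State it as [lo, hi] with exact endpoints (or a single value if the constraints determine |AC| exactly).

|AC| ∈ [18, 80]  (≈ [18.0000, 80.0000])

|AB| ∈ [11, 31]
|BC| ∈ {49}
|AC| ∈ [18, 80]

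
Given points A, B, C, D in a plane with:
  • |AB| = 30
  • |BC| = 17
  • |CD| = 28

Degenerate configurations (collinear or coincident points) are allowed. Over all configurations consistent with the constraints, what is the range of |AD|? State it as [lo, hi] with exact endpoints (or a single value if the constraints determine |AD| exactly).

|AD| ∈ [0, 75]  (≈ [0.0000, 75.0000])

|AB| ∈ {30}
|BC| ∈ {17}
|CD| ∈ {28}
|AC| ∈ [13, 47]
|BD| ∈ [11, 45]
|AD| ∈ [0, 75]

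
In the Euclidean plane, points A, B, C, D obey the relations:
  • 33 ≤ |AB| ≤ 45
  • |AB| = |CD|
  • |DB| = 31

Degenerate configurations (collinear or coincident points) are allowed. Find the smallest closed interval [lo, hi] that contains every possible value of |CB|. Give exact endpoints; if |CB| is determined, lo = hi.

|AB| ∈ [33, 45]
|BD| ∈ {31}
|CD| ∈ [33, 45]
|AD| ∈ [2, 76]
|BC| ∈ [2, 76]
|AC| ∈ [0, 121]

|CB| ∈ [2, 76]  (≈ [2.0000, 76.0000])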